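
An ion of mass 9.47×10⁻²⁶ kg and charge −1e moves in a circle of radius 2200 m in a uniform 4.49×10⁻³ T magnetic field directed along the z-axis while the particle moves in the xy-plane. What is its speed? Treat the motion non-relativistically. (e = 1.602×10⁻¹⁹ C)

v ≈ 1.67×10⁷ m/s

From |q|vB = mv²/r, v = |q|Br/m.
v = (1.602×10⁻¹⁹)(4.49×10⁻³)(2200)/9.47×10⁻²⁶ ≈ 1.67×10⁷ m/s.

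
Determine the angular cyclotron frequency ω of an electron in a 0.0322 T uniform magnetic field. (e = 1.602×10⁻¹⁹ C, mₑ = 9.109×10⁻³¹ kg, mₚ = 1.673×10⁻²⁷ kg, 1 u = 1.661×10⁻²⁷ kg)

ω = |q|B/m.
ω = (1.602×10⁻¹⁹)(0.0322)/9.109×10⁻³¹ ≈ 5.66×10⁹ rad/s.

ω ≈ 5.66×10⁹ rad/s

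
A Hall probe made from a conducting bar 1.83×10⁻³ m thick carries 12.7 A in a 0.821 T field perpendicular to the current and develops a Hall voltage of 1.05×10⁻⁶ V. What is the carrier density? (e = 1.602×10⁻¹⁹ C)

n ≈ 3.39×10²⁸ m⁻³

From V_H = IB/(n e t), n = IB/(V_H e t).
n = (12.7)(0.821)/((1.05×10⁻⁶)(1.602×10⁻¹⁹)(1.83×10⁻³)) ≈ 3.39×10²⁸ m⁻³.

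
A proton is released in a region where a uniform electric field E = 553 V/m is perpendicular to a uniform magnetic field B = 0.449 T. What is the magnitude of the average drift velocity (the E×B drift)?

The steady drift has the magnetic force balancing the electric force, so v_d = E/B.
v_d = 553/0.449 = 1230 m/s.

v_d ≈ 1230 m/s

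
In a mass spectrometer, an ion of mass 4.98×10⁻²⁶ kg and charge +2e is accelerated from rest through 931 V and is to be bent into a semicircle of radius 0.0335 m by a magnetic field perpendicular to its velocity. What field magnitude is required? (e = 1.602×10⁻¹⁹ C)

B ≈ 0.508 T

v = √(2|q|V/m) = √(2·3.204×10⁻¹⁹·931/4.98×10⁻²⁶) ≈ 1.095×10⁵ m/s.
B = mv/(|q|r) = (4.98×10⁻²⁶)(1.095×10⁵)/((3.204×10⁻¹⁹)(0.0335)) ≈ 0.508 T.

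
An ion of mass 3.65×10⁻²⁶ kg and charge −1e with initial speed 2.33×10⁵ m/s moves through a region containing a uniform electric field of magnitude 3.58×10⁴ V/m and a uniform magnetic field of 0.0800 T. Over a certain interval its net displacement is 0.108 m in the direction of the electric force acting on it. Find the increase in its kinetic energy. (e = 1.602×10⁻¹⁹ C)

ΔKE ≈ 6.19×10⁻¹⁶ J

The magnetic force is always ⟂ v and does no work; only the electric force changes KE.
ΔKE = F_E · d = |q|E d = (1.602×10⁻¹⁹)(3.58×10⁴)(0.108) ≈ 6.19×10⁻¹⁶ J.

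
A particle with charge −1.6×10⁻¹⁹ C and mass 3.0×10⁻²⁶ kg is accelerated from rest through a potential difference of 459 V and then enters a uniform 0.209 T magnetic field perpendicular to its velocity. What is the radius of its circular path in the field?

Acceleration: |q|V = ½mv² ⇒ v = √(2|q|V/m) = √(2·1.6×10⁻¹⁹·459/3.0×10⁻²⁶) ≈ 6.997×10⁴ m/s.
In the field: r = mv/(|q|B) = (3.0×10⁻²⁶)(6.997×10⁴)/((1.6×10⁻¹⁹)(0.209)) ≈ 0.0628 m.

r ≈ 0.0628 m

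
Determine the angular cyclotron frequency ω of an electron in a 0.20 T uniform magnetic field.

ω ≈ 3.5×10¹⁰ rad/s

ω = |q|B/m.
ω = (1.602×10⁻¹⁹)(0.20)/9.109×10⁻³¹ ≈ 3.5×10¹⁰ rad/s.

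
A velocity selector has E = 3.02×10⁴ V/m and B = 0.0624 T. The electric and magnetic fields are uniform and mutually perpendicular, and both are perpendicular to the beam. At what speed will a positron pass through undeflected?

Straight-line motion ⇒ electric and magnetic forces cancel, so E = vB.
v = E/B = 3.02×10⁴/0.0624 = 4.84×10⁵ m/s.

v = 4.84×10⁵ m/s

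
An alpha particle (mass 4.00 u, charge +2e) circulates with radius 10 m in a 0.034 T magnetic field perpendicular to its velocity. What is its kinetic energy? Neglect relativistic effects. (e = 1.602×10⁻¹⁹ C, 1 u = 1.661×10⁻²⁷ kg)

v = |q|Br/m, then KE = ½mv² = (qBr)²/(2m).
v = (3.204×10⁻¹⁹)(0.034)(10)/6.644×10⁻²⁷ ≈ 1.640×10⁷ m/s.
KE = ½(6.644×10⁻²⁷)(1.640×10⁷)² ≈ 8.9×10⁻¹³ J = 5.6×10⁶ eV.

KE ≈ 5.6×10⁶ eV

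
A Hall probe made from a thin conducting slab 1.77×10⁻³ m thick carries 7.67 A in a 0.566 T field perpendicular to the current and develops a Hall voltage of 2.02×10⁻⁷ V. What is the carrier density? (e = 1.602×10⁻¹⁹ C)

n ≈ 7.58×10²⁸ m⁻³

From V_H = IB/(n e t), n = IB/(V_H e t).
n = (7.67)(0.566)/((2.02×10⁻⁷)(1.602×10⁻¹⁹)(1.77×10⁻³)) ≈ 7.58×10²⁸ m⁻³.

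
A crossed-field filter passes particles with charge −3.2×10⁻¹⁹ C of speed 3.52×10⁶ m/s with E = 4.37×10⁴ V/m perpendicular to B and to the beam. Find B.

B = 0.0124 T

Balance of forces in the selector: qE = qvB ⇒ B = E/v.
B = 4.37×10⁴/3.52×10⁶ = 0.0124 T.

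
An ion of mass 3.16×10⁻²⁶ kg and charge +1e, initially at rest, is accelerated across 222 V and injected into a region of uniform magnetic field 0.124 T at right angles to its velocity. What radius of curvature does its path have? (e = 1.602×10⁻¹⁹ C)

Acceleration: |q|V = ½mv² ⇒ v = √(2|q|V/m) = √(2·1.602×10⁻¹⁹·222/3.16×10⁻²⁶) ≈ 4.744×10⁴ m/s.
In the field: r = mv/(|q|B) = (3.16×10⁻²⁶)(4.744×10⁴)/((1.602×10⁻¹⁹)(0.124)) ≈ 0.0755 m.

r ≈ 0.0755 m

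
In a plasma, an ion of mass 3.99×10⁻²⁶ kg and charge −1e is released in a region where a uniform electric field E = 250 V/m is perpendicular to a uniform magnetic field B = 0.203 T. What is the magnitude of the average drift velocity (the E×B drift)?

v_d ≈ 1230 m/s

The steady drift has the magnetic force balancing the electric force, so v_d = E/B.
v_d = 250/0.203 = 1230 m/s.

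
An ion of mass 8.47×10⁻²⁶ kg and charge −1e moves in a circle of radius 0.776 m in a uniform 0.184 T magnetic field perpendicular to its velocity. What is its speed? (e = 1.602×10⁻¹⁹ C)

From |q|vB = mv²/r, v = |q|Br/m.
v = (1.602×10⁻¹⁹)(0.184)(0.776)/8.47×10⁻²⁶ ≈ 2.70×10⁵ m/s.

v ≈ 2.70×10⁵ m/s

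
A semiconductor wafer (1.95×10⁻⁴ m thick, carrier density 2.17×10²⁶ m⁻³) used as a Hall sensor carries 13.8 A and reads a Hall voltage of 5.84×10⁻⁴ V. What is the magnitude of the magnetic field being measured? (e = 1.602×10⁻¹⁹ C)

From V_H = IB/(n e t), B = V_H n e t / I.
B = (5.84×10⁻⁴)(2.17×10²⁶)(1.602×10⁻¹⁹)(1.95×10⁻⁴)/13.8 ≈ 0.287 T.

B ≈ 0.287 T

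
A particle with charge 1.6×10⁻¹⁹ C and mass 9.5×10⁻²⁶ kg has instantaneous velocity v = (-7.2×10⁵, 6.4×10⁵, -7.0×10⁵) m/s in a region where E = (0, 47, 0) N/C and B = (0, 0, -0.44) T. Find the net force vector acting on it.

v×B = (-2.82×10⁵, -3.17×10⁵, 0) N/C.
E + v×B = (-2.82×10⁵, -3.17×10⁵, 0) N/C.
F = q(E + v×B) = (1.6×10⁻¹⁹ C)·(-2.82×10⁵, -3.17×10⁵, 0) = (-4.51×10⁻¹⁴, -5.07×10⁻¹⁴, 0) N.

F ≈ (-4.51×10⁻¹⁴, -5.07×10⁻¹⁴, 0) N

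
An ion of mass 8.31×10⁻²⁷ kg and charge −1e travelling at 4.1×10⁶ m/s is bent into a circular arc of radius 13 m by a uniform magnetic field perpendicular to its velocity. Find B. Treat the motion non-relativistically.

From |q|vB = mv²/r, B = mv/(|q|r).
B = (8.31×10⁻²⁷)(4.1×10⁶)/((1.602×10⁻¹⁹)(13)) ≈ 0.016 T.

B ≈ 0.016 T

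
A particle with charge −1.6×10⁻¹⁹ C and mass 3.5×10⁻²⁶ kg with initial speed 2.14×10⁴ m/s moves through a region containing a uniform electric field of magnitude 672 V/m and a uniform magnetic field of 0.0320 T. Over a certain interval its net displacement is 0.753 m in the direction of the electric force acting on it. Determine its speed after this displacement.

B does no work; ΔKE = |q|E d.
½mv_f² = ½mv₀² + |q|Ed = ½(3.5×10⁻²⁶)(2.14×10⁴)² + (1.6×10⁻¹⁹)(672)(0.753) ≈ 8.014×10⁻¹⁸ J + 8.096×10⁻¹⁷ J ≈ 8.898×10⁻¹⁷ J.
v_f = √(2·8.898×10⁻¹⁷/3.5×10⁻²⁶) ≈ 7.13×10⁴ m/s.

v_f ≈ 7.13×10⁴ m/s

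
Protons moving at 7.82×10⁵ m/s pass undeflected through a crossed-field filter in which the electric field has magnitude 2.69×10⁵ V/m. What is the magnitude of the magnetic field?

Balance of forces in the selector: qE = qvB ⇒ B = E/v.
B = 2.69×10⁵/7.82×10⁵ = 0.344 T.

B = 0.344 T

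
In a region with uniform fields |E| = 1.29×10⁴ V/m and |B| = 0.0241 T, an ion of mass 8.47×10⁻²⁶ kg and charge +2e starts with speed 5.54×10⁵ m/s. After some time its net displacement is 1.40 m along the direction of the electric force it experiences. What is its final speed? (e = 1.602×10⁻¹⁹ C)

v_f ≈ 6.66×10⁵ m/s

B does no work; ΔKE = |q|E d.
½mv_f² = ½mv₀² + |q|Ed = ½(8.47×10⁻²⁶)(5.54×10⁵)² + (3.204×10⁻¹⁹)(1.29×10⁴)(1.40) ≈ 1.300×10⁻¹⁴ J + 5.786×10⁻¹⁵ J ≈ 1.878×10⁻¹⁴ J.
v_f = √(2·1.878×10⁻¹⁴/8.47×10⁻²⁶) ≈ 6.66×10⁵ m/s.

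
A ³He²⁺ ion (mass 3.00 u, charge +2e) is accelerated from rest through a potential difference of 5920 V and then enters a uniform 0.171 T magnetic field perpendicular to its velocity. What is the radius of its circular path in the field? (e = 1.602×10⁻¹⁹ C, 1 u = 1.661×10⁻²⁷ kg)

Acceleration: |q|V = ½mv² ⇒ v = √(2|q|V/m) = √(2·3.204×10⁻¹⁹·5920/4.983×10⁻²⁷) ≈ 8.725×10⁵ m/s.
In the field: r = mv/(|q|B) = (4.983×10⁻²⁷)(8.725×10⁵)/((3.204×10⁻¹⁹)(0.171)) ≈ 0.0794 m.

r ≈ 0.0794 m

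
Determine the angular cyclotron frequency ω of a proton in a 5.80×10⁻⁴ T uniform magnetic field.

ω = |q|B/m.
ω = (1.602×10⁻¹⁹)(5.80×10⁻⁴)/1.673×10⁻²⁷ ≈ 5.55×10⁴ rad/s.

ω ≈ 5.55×10⁴ rad/s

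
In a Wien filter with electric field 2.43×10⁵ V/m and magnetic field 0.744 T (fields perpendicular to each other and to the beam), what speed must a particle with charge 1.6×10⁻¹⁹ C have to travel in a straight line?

Straight-line motion ⇒ electric and magnetic forces cancel, so E = vB.
v = E/B = 2.43×10⁵/0.744 = 3.27×10⁵ m/s.

v = 3.27×10⁵ m/s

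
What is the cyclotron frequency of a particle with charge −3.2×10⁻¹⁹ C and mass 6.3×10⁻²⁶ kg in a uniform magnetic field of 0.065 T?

f ≈ 5.3×10⁴ Hz

f = |q|B/(2πm).
f = (3.2×10⁻¹⁹)(0.065)/(2π·6.3×10⁻²⁶) ≈ 5.3×10⁴ Hz.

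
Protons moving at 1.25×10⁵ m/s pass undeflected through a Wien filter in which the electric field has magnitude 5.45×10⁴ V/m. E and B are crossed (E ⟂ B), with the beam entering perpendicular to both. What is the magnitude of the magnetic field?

B = 0.436 T

Balance of forces in the selector: qE = qvB ⇒ B = E/v.
B = 5.45×10⁴/1.25×10⁵ = 0.436 T.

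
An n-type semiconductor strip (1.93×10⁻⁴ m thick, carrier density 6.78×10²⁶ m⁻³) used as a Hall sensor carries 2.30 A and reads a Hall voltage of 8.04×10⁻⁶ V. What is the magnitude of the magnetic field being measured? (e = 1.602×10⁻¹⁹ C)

B ≈ 0.0733 T

From V_H = IB/(n e t), B = V_H n e t / I.
B = (8.04×10⁻⁶)(6.78×10²⁶)(1.602×10⁻¹⁹)(1.93×10⁻⁴)/2.30 ≈ 0.0733 T.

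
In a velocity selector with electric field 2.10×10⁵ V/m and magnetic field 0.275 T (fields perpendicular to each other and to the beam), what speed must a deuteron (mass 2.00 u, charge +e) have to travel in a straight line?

Zero net Lorentz force requires |qE| = |q v×B|, i.e. E = vB.
v = E/B = 2.10×10⁵/0.275 = 7.64×10⁵ m/s.
The result is independent of the particle's charge and mass.

v = 7.64×10⁵ m/s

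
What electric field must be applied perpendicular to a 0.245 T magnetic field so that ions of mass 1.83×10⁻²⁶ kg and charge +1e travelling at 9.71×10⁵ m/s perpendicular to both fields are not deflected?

For straight-line motion qE = qvB, so E = vB.
E = 9.71×10⁵ × 0.245 = 2.38×10⁵ V/m.

E = 2.38×10⁵ V/m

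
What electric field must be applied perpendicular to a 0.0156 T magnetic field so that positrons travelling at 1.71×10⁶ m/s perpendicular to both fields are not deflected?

For straight-line motion qE = qvB, so E = vB.
E = 1.71×10⁶ × 0.0156 = 2.67×10⁴ V/m.

E = 2.67×10⁴ V/m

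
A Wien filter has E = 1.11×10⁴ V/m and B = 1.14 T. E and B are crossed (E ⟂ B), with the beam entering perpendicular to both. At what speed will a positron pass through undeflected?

v = 9740 m/s

For undeflected motion the electric and magnetic forces balance: qE = qvB.
v = E/B = 1.11×10⁴/1.14 = 9740 m/s.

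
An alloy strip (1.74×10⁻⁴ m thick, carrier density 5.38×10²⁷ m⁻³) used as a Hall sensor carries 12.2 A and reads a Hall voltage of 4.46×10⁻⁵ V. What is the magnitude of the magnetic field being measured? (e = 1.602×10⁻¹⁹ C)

B ≈ 0.548 T

From V_H = IB/(n e t), B = V_H n e t / I.
B = (4.46×10⁻⁵)(5.38×10²⁷)(1.602×10⁻¹⁹)(1.74×10⁻⁴)/12.2 ≈ 0.548 T.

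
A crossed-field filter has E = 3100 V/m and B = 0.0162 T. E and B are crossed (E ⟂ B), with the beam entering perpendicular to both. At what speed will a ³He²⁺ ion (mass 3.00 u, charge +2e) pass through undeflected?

Straight-line motion ⇒ electric and magnetic forces cancel, so E = vB.
v = E/B = 3100/0.0162 = 1.91×10⁵ m/s.
The result is independent of the particle's charge and mass.

v = 1.91×10⁵ m/s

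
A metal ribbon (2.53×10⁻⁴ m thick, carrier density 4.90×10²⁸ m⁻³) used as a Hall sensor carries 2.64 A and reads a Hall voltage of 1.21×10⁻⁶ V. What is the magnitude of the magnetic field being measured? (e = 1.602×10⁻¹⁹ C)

From V_H = IB/(n e t), B = V_H n e t / I.
B = (1.21×10⁻⁶)(4.90×10²⁸)(1.602×10⁻¹⁹)(2.53×10⁻⁴)/2.64 ≈ 0.910 T.

B ≈ 0.910 T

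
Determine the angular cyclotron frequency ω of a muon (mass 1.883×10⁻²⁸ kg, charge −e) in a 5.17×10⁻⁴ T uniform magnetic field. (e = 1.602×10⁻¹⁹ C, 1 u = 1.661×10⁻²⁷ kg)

ω ≈ 4.40×10⁵ rad/s

ω = |q|B/m.
ω = (1.602×10⁻¹⁹)(5.17×10⁻⁴)/1.883×10⁻²⁸ ≈ 4.40×10⁵ rad/s.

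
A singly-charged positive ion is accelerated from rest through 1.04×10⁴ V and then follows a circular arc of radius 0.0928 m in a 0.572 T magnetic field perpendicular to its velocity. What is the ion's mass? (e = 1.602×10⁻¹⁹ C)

m ≈ 2.17×10⁻²⁶ kg

Combine |q|V = ½mv² and r = mv/(|q|B): eliminate v to get m = qB²r²/(2V).
m = (1.602×10⁻¹⁹)(0.572)²(0.0928)²/(2·1.04×10⁴) ≈ 2.17×10⁻²⁶ kg.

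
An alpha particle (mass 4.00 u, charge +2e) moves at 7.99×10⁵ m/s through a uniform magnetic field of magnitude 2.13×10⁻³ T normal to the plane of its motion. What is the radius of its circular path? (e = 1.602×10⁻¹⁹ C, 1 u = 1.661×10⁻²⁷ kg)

r ≈ 7.78 m

The magnetic force provides the centripetal force: |q|vB = mv²/r.
r = mv/(|q|B) = (6.644×10⁻²⁷)(7.99×10⁵)/((3.204×10⁻¹⁹)(2.13×10⁻³)) ≈ 7.78 m.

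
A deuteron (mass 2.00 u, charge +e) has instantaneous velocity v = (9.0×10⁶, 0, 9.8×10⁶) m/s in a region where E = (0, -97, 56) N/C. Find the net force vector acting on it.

F ≈ (0, -1.55×10⁻¹⁷, 8.97×10⁻¹⁸) N

Only an electric field acts, so F = qE = (1.602×10⁻¹⁹ C)·(0, -97.0, 56.0) = (0, -1.55×10⁻¹⁷, 8.97×10⁻¹⁸) N.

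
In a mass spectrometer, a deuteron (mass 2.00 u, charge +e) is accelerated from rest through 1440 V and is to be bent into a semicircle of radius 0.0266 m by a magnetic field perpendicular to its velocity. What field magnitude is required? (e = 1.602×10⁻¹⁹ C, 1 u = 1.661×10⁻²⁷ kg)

B ≈ 0.291 T

v = √(2|q|V/m) = √(2·1.602×10⁻¹⁹·1440/3.322×10⁻²⁷) ≈ 3.727×10⁵ m/s.
B = mv/(|q|r) = (3.322×10⁻²⁷)(3.727×10⁵)/((1.602×10⁻¹⁹)(0.0266)) ≈ 0.291 T.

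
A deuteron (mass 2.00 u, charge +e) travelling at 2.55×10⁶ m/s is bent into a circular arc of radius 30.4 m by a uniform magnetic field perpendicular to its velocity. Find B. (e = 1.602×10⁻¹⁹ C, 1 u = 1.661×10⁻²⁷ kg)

From |q|vB = mv²/r, B = mv/(|q|r).
B = (3.322×10⁻²⁷)(2.55×10⁶)/((1.602×10⁻¹⁹)(30.4)) ≈ 1.74×10⁻³ T.

B ≈ 1.74×10⁻³ T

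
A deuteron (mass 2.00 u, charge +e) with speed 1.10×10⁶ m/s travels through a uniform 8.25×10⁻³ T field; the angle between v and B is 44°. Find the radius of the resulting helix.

r ≈ 1.92 m

v⊥ = v sinθ = 1.10×10⁶·sin44° ≈ 7.641×10⁵ m/s.
r = m v⊥/(|q|B) = (3.322×10⁻²⁷)(7.641×10⁵)/((1.602×10⁻¹⁹)(8.25×10⁻³)) ≈ 1.92 m.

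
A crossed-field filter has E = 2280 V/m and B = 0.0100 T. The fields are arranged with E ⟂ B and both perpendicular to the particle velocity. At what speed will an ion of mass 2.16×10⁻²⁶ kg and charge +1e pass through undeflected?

v = 2.28×10⁵ m/s

Zero net Lorentz force requires |qE| = |q v×B|, i.e. E = vB.
v = E/B = 2280/0.0100 = 2.28×10⁵ m/s.
The result is independent of the particle's charge and mass.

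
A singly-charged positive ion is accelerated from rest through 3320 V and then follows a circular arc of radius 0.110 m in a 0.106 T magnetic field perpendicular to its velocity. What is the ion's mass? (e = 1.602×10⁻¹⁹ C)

Combine |q|V = ½mv² and r = mv/(|q|B): eliminate v to get m = qB²r²/(2V).
m = (1.602×10⁻¹⁹)(0.106)²(0.110)²/(2·3320) ≈ 3.28×10⁻²⁷ kg.

m ≈ 3.28×10⁻²⁷ kg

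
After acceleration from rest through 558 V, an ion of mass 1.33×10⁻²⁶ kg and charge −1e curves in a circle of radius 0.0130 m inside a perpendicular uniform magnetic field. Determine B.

v = √(2|q|V/m) = √(2·1.602×10⁻¹⁹·558/1.33×10⁻²⁶) ≈ 1.159×10⁵ m/s.
B = mv/(|q|r) = (1.33×10⁻²⁶)(1.159×10⁵)/((1.602×10⁻¹⁹)(0.0130)) ≈ 0.740 T.

B ≈ 0.740 T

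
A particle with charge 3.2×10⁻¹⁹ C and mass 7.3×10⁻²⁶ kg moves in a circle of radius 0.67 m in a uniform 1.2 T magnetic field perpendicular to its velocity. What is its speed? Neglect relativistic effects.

From |q|vB = mv²/r, v = |q|Br/m.
v = (3.2×10⁻¹⁹)(1.2)(0.67)/7.3×10⁻²⁶ ≈ 3.5×10⁶ m/s.

v ≈ 3.5×10⁶ m/s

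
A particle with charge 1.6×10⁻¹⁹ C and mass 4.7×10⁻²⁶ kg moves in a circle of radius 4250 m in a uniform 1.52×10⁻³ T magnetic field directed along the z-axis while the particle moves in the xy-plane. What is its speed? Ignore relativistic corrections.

From |q|vB = mv²/r, v = |q|Br/m.
v = (1.6×10⁻¹⁹)(1.52×10⁻³)(4250)/4.7×10⁻²⁶ ≈ 2.20×10⁷ m/s.

v ≈ 2.20×10⁷ m/s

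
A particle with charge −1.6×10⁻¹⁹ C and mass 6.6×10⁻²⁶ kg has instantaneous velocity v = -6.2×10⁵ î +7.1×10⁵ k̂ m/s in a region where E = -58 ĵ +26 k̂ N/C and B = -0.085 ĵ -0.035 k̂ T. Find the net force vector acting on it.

F ≈ (-9.66×10⁻¹⁵, 3.48×10⁻¹⁵, -8.44×10⁻¹⁵) N

v×B = (6.04×10⁴, -2.17×10⁴, 5.27×10⁴) N/C.
E + v×B = (6.04×10⁴, -2.18×10⁴, 5.27×10⁴) N/C.
F = q(E + v×B) = (−1.6×10⁻¹⁹ C)·(6.04×10⁴, -2.18×10⁴, 5.27×10⁴) = (-9.66×10⁻¹⁵, 3.48×10⁻¹⁵, -8.44×10⁻¹⁵) N.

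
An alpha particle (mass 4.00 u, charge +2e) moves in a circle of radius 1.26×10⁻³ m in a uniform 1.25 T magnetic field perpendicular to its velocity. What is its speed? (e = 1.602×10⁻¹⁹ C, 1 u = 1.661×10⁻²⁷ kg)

v ≈ 7.60×10⁴ m/s

From |q|vB = mv²/r, v = |q|Br/m.
v = (3.204×10⁻¹⁹)(1.25)(1.26×10⁻³)/6.644×10⁻²⁷ ≈ 7.60×10⁴ m/s.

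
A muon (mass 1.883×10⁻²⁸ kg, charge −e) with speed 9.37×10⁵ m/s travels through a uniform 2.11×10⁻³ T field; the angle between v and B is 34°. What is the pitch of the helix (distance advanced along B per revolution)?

v∥ = v cosθ = 9.37×10⁵·cos34° ≈ 7.768×10⁵ m/s.
T = 2πm/(|q|B) = 2π(1.883×10⁻²⁸)/((1.602×10⁻¹⁹)(2.11×10⁻³)) ≈ 3.500×10⁻⁶ s.
pitch = v∥ T = (7.768×10⁵)(3.500×10⁻⁶) ≈ 2.72 m.

p ≈ 2.72 m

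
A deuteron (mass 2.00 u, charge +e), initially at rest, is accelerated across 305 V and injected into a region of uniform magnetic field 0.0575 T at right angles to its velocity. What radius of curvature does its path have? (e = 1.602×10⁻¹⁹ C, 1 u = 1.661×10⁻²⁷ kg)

r ≈ 0.0619 m

Acceleration: |q|V = ½mv² ⇒ v = √(2|q|V/m) = √(2·1.602×10⁻¹⁹·305/3.322×10⁻²⁷) ≈ 1.715×10⁵ m/s.
In the field: r = mv/(|q|B) = (3.322×10⁻²⁷)(1.715×10⁵)/((1.602×10⁻¹⁹)(0.0575)) ≈ 0.0619 m.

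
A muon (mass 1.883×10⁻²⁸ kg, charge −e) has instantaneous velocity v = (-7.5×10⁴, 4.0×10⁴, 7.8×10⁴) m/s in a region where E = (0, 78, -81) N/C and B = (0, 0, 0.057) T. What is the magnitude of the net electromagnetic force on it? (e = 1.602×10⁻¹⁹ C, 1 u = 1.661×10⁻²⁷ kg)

|F| ≈ 7.87×10⁻¹⁶ N

v×B = (2280, 4280, 0) N/C.
E + v×B = (2280, 4350, -81.0) N/C.
F = q(E + v×B) = (−1.602×10⁻¹⁹ C)·(2280, 4350, -81.0) = (-3.65×10⁻¹⁶, -6.97×10⁻¹⁶, 1.30×10⁻¹⁷) N.
|F| = 7.87×10⁻¹⁶ N.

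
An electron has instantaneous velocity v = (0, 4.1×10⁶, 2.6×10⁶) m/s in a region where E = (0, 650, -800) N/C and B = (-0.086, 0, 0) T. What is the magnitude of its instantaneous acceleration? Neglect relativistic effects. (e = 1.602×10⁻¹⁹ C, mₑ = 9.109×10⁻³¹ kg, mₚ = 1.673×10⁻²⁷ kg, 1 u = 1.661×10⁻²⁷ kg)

v×B = (0, -2.24×10⁵, 3.53×10⁵) N/C.
E + v×B = (0, -2.23×10⁵, 3.52×10⁵) N/C.
F = q(E + v×B) = (−1.602×10⁻¹⁹ C)·(0, -2.23×10⁵, 3.52×10⁵) = (0, 3.57×10⁻¹⁴, -5.64×10⁻¹⁴) N.
|a| = |F|/m = 6.672×10⁻¹⁴/9.109×10⁻³¹ ≈ 7.32×10¹⁶ m/s².

|a| ≈ 7.32×10¹⁶ m/s²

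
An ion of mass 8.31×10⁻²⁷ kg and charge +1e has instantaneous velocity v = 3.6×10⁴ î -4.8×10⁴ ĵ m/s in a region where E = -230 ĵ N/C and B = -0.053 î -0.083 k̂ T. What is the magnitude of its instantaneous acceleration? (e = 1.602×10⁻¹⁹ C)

v×B = (3980, 2990, -2540) N/C.
E + v×B = (3980, 2760, -2540) N/C.
F = q(E + v×B) = (1.602×10⁻¹⁹ C)·(3980, 2760, -2540) = (6.38×10⁻¹⁶, 4.42×10⁻¹⁶, -4.08×10⁻¹⁶) N.
|a| = |F|/m = 8.767×10⁻¹⁶/8.31×10⁻²⁷ ≈ 1.06×10¹¹ m/s².

|a| ≈ 1.06×10¹¹ m/s²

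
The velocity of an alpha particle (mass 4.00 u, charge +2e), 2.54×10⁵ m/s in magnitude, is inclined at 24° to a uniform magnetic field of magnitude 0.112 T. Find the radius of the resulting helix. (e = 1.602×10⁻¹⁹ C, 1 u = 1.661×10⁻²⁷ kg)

v⊥ = v sinθ = 2.54×10⁵·sin24° ≈ 1.033×10⁵ m/s.
r = m v⊥/(|q|B) = (6.644×10⁻²⁷)(1.033×10⁵)/((3.204×10⁻¹⁹)(0.112)) ≈ 0.0191 m.

r ≈ 0.0191 m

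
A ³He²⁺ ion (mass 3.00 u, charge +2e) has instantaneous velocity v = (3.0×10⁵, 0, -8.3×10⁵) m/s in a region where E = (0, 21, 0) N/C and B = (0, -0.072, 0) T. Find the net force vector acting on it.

v×B = (-5.98×10⁴, 0, -2.16×10⁴) N/C.
E + v×B = (-5.98×10⁴, 21.0, -2.16×10⁴) N/C.
F = q(E + v×B) = (3.204×10⁻¹⁹ C)·(-5.98×10⁴, 21.0, -2.16×10⁴) = (-1.91×10⁻¹⁴, 6.73×10⁻¹⁸, -6.92×10⁻¹⁵) N.

F ≈ (-1.91×10⁻¹⁴, 6.73×10⁻¹⁸, -6.92×10⁻¹⁵) N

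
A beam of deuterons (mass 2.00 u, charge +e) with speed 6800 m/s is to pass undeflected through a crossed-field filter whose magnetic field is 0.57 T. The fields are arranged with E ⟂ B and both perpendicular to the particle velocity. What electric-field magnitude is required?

E = 3900 V/m

For straight-line motion qE = qvB, so E = vB.
E = 6800 × 0.57 = 3900 V/m.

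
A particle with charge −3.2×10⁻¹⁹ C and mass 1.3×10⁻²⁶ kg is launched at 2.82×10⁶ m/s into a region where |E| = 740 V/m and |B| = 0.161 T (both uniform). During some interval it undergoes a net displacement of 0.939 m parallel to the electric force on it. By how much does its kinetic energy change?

The magnetic force is always ⟂ v and does no work; only the electric force changes KE.
ΔKE = F_E · d = |q|E d = (3.2×10⁻¹⁹)(740)(0.939) ≈ 2.22×10⁻¹⁶ J.

ΔKE ≈ 2.22×10⁻¹⁶ J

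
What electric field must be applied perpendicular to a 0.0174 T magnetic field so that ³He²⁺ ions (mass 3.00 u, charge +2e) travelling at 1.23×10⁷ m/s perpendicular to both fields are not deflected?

For straight-line motion qE = qvB, so E = vB.
E = 1.23×10⁷ × 0.0174 = 2.14×10⁵ V/m.

E = 2.14×10⁵ V/m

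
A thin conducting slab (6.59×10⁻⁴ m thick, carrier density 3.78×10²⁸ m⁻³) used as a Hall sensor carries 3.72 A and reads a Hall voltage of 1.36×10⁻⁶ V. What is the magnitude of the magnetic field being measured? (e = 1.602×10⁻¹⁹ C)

From V_H = IB/(n e t), B = V_H n e t / I.
B = (1.36×10⁻⁶)(3.78×10²⁸)(1.602×10⁻¹⁹)(6.59×10⁻⁴)/3.72 ≈ 1.46 T.

B ≈ 1.46 T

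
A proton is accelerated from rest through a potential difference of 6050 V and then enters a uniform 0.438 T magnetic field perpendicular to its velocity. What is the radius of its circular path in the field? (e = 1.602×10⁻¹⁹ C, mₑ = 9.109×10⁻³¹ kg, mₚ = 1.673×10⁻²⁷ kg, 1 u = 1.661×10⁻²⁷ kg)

Acceleration: |q|V = ½mv² ⇒ v = √(2|q|V/m) = √(2·1.602×10⁻¹⁹·6050/1.673×10⁻²⁷) ≈ 1.076×10⁶ m/s.
In the field: r = mv/(|q|B) = (1.673×10⁻²⁷)(1.076×10⁶)/((1.602×10⁻¹⁹)(0.438)) ≈ 0.0257 m.

r ≈ 0.0257 m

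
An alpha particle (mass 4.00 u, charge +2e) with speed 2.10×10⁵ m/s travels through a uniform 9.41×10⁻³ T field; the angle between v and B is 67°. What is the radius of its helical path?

r ≈ 0.426 m

v⊥ = v sinθ = 2.10×10⁵·sin67° ≈ 1.933×10⁵ m/s.
r = m v⊥/(|q|B) = (6.644×10⁻²⁷)(1.933×10⁵)/((3.204×10⁻¹⁹)(9.41×10⁻³)) ≈ 0.426 m.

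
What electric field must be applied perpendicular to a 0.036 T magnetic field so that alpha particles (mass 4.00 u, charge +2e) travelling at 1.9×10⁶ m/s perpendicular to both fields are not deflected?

E = 6.8×10⁴ V/m

For straight-line motion qE = qvB, so E = vB.
E = 1.9×10⁶ × 0.036 = 6.8×10⁴ V/m.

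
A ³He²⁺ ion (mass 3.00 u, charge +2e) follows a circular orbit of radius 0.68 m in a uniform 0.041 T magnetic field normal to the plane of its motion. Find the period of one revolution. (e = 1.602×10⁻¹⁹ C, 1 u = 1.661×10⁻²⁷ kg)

The cyclotron period depends only on m, q, B: T = 2πm/(|q|B).
T = 2π(4.983×10⁻²⁷)/((3.204×10⁻¹⁹)(0.041)) ≈ 2.4×10⁻⁶ s.

T ≈ 2.4×10⁻⁶ s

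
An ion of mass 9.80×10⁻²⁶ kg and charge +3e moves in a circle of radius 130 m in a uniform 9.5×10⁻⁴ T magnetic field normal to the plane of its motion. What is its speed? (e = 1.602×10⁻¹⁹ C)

v ≈ 6.1×10⁵ m/s

From |q|vB = mv²/r, v = |q|Br/m.
v = (4.806×10⁻¹⁹)(9.5×10⁻⁴)(130)/9.80×10⁻²⁶ ≈ 6.1×10⁵ m/s.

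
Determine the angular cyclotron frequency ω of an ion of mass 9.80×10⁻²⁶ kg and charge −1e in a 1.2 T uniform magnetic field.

ω = |q|B/m.
ω = (1.602×10⁻¹⁹)(1.2)/9.80×10⁻²⁶ ≈ 2.0×10⁶ rad/s.

ω ≈ 2.0×10⁶ rad/s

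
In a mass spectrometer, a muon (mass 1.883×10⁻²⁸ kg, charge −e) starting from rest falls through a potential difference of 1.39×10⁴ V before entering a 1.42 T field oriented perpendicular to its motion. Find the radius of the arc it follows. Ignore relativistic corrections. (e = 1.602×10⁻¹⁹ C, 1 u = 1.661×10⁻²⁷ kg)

r ≈ 4.03×10⁻³ m

Acceleration: |q|V = ½mv² ⇒ v = √(2|q|V/m) = √(2·1.602×10⁻¹⁹·1.39×10⁴/1.883×10⁻²⁸) ≈ 4.863×10⁶ m/s.
In the field: r = mv/(|q|B) = (1.883×10⁻²⁸)(4.863×10⁶)/((1.602×10⁻¹⁹)(1.42)) ≈ 4.03×10⁻³ m.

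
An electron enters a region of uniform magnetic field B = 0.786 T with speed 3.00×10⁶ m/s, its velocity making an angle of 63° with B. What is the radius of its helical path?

r ≈ 1.93×10⁻⁵ m

v⊥ = v sinθ = 3.00×10⁶·sin63° ≈ 2.673×10⁶ m/s.
r = m v⊥/(|q|B) = (9.109×10⁻³¹)(2.673×10⁶)/((1.602×10⁻¹⁹)(0.786)) ≈ 1.93×10⁻⁵ m.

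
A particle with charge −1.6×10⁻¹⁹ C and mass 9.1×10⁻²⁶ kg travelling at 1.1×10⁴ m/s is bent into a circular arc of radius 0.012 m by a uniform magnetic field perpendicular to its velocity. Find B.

From |q|vB = mv²/r, B = mv/(|q|r).
B = (9.1×10⁻²⁶)(1.1×10⁴)/((1.6×10⁻¹⁹)(0.012)) ≈ 0.52 T.

B ≈ 0.52 T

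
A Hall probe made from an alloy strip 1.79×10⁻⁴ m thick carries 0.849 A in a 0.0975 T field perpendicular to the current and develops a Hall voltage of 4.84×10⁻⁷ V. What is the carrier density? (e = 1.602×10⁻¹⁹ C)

From V_H = IB/(n e t), n = IB/(V_H e t).
n = (0.849)(0.0975)/((4.84×10⁻⁷)(1.602×10⁻¹⁹)(1.79×10⁻⁴)) ≈ 5.96×10²⁷ m⁻³.

n ≈ 5.96×10²⁷ m⁻³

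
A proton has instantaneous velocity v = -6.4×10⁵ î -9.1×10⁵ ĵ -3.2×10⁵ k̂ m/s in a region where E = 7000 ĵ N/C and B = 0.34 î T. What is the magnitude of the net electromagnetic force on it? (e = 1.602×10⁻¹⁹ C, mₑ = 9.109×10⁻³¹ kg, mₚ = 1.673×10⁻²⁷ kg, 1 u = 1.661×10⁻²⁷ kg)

v×B = (0, -1.09×10⁵, 3.09×10⁵) N/C.
E + v×B = (0, -1.02×10⁵, 3.09×10⁵) N/C.
F = q(E + v×B) = (1.602×10⁻¹⁹ C)·(0, -1.02×10⁵, 3.09×10⁵) = (0, -1.63×10⁻¹⁴, 4.96×10⁻¹⁴) N.
|F| = 5.22×10⁻¹⁴ N.

|F| ≈ 5.22×10⁻¹⁴ N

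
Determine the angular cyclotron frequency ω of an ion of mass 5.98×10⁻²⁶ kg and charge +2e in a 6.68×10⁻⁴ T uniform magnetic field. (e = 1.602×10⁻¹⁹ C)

ω ≈ 3580 rad/s

ω = |q|B/m.
ω = (3.204×10⁻¹⁹)(6.68×10⁻⁴)/5.98×10⁻²⁶ ≈ 3580 rad/s.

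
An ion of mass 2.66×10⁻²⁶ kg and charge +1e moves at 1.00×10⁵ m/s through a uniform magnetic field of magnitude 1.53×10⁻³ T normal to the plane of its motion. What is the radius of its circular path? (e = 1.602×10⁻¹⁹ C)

r ≈ 10.9 m

The magnetic force provides the centripetal force: |q|vB = mv²/r.
r = mv/(|q|B) = (2.66×10⁻²⁶)(1.00×10⁵)/((1.602×10⁻¹⁹)(1.53×10⁻³)) ≈ 10.9 m.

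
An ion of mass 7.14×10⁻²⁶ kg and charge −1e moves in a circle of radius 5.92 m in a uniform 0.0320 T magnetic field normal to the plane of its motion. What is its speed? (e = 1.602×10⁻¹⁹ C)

v ≈ 4.25×10⁵ m/s

From |q|vB = mv²/r, v = |q|Br/m.
v = (1.602×10⁻¹⁹)(0.0320)(5.92)/7.14×10⁻²⁶ ≈ 4.25×10⁵ m/s.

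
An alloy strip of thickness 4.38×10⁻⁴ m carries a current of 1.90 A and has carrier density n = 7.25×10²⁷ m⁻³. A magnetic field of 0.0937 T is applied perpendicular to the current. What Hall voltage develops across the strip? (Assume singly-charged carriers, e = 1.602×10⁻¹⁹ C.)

V_H ≈ 3.50×10⁻⁷ V

V_H = IB/(n e t).
V_H = (1.90)(0.0937)/((7.25×10²⁷)(1.602×10⁻¹⁹)(4.38×10⁻⁴)) ≈ 3.50×10⁻⁷ V.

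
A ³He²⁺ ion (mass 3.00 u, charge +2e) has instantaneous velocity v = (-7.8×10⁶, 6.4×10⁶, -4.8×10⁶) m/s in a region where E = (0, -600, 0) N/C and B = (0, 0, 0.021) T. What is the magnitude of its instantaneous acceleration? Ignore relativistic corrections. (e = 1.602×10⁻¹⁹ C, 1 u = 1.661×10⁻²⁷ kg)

v×B = (1.34×10⁵, 1.64×10⁵, 0) N/C.
E + v×B = (1.34×10⁵, 1.63×10⁵, 0) N/C.
F = q(E + v×B) = (3.204×10⁻¹⁹ C)·(1.34×10⁵, 1.63×10⁵, 0) = (4.31×10⁻¹⁴, 5.23×10⁻¹⁴, 0) N.
|a| = |F|/m = 6.774×10⁻¹⁴/4.983×10⁻²⁷ ≈ 1.36×10¹³ m/s².

|a| ≈ 1.36×10¹³ m/s²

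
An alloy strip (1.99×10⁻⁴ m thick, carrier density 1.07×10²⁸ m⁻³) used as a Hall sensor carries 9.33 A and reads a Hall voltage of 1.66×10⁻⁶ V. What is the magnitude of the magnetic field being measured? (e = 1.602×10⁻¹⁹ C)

From V_H = IB/(n e t), B = V_H n e t / I.
B = (1.66×10⁻⁶)(1.07×10²⁸)(1.602×10⁻¹⁹)(1.99×10⁻⁴)/9.33 ≈ 0.0607 T.

B ≈ 0.0607 T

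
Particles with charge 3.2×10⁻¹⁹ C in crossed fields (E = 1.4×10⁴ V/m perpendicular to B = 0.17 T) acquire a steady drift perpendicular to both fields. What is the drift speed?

The E×B drift speed is v_d = E/B.
v_d = 1.4×10⁴/0.17 = 8.2×10⁴ m/s.

v_d ≈ 8.2×10⁴ m/s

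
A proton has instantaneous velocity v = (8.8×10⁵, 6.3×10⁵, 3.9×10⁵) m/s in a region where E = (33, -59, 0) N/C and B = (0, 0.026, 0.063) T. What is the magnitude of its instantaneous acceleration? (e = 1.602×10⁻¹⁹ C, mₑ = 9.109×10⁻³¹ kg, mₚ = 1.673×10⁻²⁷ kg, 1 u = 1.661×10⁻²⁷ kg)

|a| ≈ 6.41×10¹² m/s²

v×B = (2.96×10⁴, -5.54×10⁴, 2.29×10⁴) N/C.
E + v×B = (2.96×10⁴, -5.55×10⁴, 2.29×10⁴) N/C.
F = q(E + v×B) = (1.602×10⁻¹⁹ C)·(2.96×10⁴, -5.55×10⁴, 2.29×10⁴) = (4.74×10⁻¹⁵, -8.89×10⁻¹⁵, 3.67×10⁻¹⁵) N.
|a| = |F|/m = 1.072×10⁻¹⁴/1.673×10⁻²⁷ ≈ 6.41×10¹² m/s².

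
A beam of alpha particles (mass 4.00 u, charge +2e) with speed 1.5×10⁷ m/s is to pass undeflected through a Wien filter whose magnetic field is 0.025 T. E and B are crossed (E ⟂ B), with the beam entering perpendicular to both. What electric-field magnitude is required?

For straight-line motion qE = qvB, so E = vB.
E = 1.5×10⁷ × 0.025 = 3.8×10⁵ V/m.

E = 3.8×10⁵ V/m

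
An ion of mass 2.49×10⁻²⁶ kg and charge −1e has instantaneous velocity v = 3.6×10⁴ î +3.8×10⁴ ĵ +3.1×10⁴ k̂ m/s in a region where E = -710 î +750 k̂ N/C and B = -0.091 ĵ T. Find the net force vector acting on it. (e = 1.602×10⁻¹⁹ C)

v×B = (2820, 0, -3280) N/C.
E + v×B = (2110, 0, -2530) N/C.
F = q(E + v×B) = (−1.602×10⁻¹⁹ C)·(2110, 0, -2530) = (-3.38×10⁻¹⁶, 0, 4.05×10⁻¹⁶) N.

F ≈ (-3.38×10⁻¹⁶, 0, 4.05×10⁻¹⁶) N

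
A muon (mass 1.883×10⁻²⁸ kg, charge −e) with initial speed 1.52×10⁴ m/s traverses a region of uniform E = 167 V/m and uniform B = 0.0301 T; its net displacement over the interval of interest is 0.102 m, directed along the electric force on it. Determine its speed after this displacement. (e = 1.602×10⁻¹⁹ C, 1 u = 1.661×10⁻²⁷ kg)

B does no work; ΔKE = |q|E d.
½mv_f² = ½mv₀² + |q|Ed = ½(1.883×10⁻²⁸)(1.52×10⁴)² + (1.602×10⁻¹⁹)(167)(0.102) ≈ 2.175×10⁻²⁰ J + 2.729×10⁻¹⁸ J ≈ 2.751×10⁻¹⁸ J.
v_f = √(2·2.751×10⁻¹⁸/1.883×10⁻²⁸) ≈ 1.71×10⁵ m/s.

v_f ≈ 1.71×10⁵ m/s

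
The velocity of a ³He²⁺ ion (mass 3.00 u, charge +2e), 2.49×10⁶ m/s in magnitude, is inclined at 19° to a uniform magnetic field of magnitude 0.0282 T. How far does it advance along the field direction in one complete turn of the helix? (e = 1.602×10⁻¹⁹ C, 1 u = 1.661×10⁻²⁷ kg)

p ≈ 8.16 m

v∥ = v cosθ = 2.49×10⁶·cos19° ≈ 2.354×10⁶ m/s.
T = 2πm/(|q|B) = 2π(4.983×10⁻²⁷)/((3.204×10⁻¹⁹)(0.0282)) ≈ 3.465×10⁻⁶ s.
pitch = v∥ T = (2.354×10⁶)(3.465×10⁻⁶) ≈ 8.16 m.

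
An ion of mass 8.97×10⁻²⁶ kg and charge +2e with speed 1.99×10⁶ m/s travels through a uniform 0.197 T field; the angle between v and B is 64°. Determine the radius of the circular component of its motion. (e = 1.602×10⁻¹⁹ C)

v⊥ = v sinθ = 1.99×10⁶·sin64° ≈ 1.789×10⁶ m/s.
r = m v⊥/(|q|B) = (8.97×10⁻²⁶)(1.789×10⁶)/((3.204×10⁻¹⁹)(0.197)) ≈ 2.54 m.

r ≈ 2.54 m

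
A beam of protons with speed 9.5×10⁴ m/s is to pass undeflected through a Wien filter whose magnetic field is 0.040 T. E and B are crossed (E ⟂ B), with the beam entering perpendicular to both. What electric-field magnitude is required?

For straight-line motion qE = qvB, so E = vB.
E = 9.5×10⁴ × 0.040 = 3800 V/m.

E = 3800 V/m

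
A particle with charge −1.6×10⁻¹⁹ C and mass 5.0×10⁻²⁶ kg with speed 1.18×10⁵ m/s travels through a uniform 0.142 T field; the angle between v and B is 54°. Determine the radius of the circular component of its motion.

v⊥ = v sinθ = 1.18×10⁵·sin54° ≈ 9.546×10⁴ m/s.
r = m v⊥/(|q|B) = (5.0×10⁻²⁶)(9.546×10⁴)/((1.6×10⁻¹⁹)(0.142)) ≈ 0.210 m.

r ≈ 0.210 m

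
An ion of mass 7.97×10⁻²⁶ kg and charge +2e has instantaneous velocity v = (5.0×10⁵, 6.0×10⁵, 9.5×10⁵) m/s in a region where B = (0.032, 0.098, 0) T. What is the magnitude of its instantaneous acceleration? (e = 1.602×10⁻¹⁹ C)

v×B = (-9.31×10⁴, 3.04×10⁴, 2.98×10⁴) N/C.
F = q v×B = (3.204×10⁻¹⁹ C)·(-9.31×10⁴, 3.04×10⁴, 2.98×10⁴) = (-2.98×10⁻¹⁴, 9.74×10⁻¹⁵, 9.55×10⁻¹⁵) N.
|a| = |F|/m = 3.280×10⁻¹⁴/7.97×10⁻²⁶ ≈ 4.12×10¹¹ m/s².

|a| ≈ 4.12×10¹¹ m/s²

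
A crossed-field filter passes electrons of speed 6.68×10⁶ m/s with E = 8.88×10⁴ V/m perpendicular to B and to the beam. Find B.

B = 0.0133 T

Balance of forces in the selector: qE = qvB ⇒ B = E/v.
B = 8.88×10⁴/6.68×10⁶ = 0.0133 T.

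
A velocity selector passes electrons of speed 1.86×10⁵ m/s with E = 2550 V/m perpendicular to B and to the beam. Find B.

Balance of forces in the selector: qE = qvB ⇒ B = E/v.
B = 2550/1.86×10⁵ = 0.0137 T.

B = 0.0137 T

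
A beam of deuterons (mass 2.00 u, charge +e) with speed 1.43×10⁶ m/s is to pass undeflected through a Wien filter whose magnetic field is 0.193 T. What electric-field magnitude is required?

E = 2.76×10⁵ V/m

For straight-line motion qE = qvB, so E = vB.
E = 1.43×10⁶ × 0.193 = 2.76×10⁵ V/m.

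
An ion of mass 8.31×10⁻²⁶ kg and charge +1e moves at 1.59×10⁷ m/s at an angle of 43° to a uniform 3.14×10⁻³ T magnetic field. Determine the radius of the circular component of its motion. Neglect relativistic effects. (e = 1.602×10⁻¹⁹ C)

v⊥ = v sinθ = 1.59×10⁷·sin43° ≈ 1.084×10⁷ m/s.
r = m v⊥/(|q|B) = (8.31×10⁻²⁶)(1.084×10⁷)/((1.602×10⁻¹⁹)(3.14×10⁻³)) ≈ 1790 m.

r ≈ 1790 m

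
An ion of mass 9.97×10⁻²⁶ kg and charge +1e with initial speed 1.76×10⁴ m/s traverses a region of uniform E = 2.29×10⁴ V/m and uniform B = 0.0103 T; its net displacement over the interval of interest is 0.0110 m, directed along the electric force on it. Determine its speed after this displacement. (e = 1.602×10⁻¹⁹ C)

v_f ≈ 3.35×10⁴ m/s

B does no work; ΔKE = |q|E d.
½mv_f² = ½mv₀² + |q|Ed = ½(9.97×10⁻²⁶)(1.76×10⁴)² + (1.602×10⁻¹⁹)(2.29×10⁴)(0.0110) ≈ 1.544×10⁻¹⁷ J + 4.035×10⁻¹⁷ J ≈ 5.580×10⁻¹⁷ J.
v_f = √(2·5.580×10⁻¹⁷/9.97×10⁻²⁶) ≈ 3.35×10⁴ m/s.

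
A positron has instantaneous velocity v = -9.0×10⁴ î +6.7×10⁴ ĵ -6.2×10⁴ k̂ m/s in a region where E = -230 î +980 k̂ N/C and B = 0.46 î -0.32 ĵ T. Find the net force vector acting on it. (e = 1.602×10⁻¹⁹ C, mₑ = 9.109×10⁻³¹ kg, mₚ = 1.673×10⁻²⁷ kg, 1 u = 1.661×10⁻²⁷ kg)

v×B = (-1.98×10⁴, -2.85×10⁴, -2020) N/C.
E + v×B = (-2.01×10⁴, -2.85×10⁴, -1040) N/C.
F = q(E + v×B) = (1.602×10⁻¹⁹ C)·(-2.01×10⁴, -2.85×10⁴, -1040) = (-3.22×10⁻¹⁵, -4.57×10⁻¹⁵, -1.67×10⁻¹⁶) N.

F ≈ (-3.22×10⁻¹⁵, -4.57×10⁻¹⁵, -1.67×10⁻¹⁶) N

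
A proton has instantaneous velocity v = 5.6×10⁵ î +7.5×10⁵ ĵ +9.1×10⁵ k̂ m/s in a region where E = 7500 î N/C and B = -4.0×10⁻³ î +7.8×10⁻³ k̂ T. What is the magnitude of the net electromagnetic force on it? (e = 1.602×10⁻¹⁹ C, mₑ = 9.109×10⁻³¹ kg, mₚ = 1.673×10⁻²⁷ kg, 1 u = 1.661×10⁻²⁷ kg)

v×B = (5850, -8010, 3000) N/C.
E + v×B = (1.34×10⁴, -8010, 3000) N/C.
F = q(E + v×B) = (1.602×10⁻¹⁹ C)·(1.34×10⁴, -8010, 3000) = (2.14×10⁻¹⁵, -1.28×10⁻¹⁵, 4.81×10⁻¹⁶) N.
|F| = 2.54×10⁻¹⁵ N.

|F| ≈ 2.54×10⁻¹⁵ N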